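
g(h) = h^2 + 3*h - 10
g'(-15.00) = -27.00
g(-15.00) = 170.00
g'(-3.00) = -3.00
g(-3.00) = -10.00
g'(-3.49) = -3.98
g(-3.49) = -8.29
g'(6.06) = 15.12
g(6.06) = 44.90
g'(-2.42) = -1.84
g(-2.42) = -11.40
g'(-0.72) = 1.56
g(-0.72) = -11.64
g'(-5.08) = -7.16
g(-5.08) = 0.57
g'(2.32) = 7.64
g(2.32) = 2.34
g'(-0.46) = 2.08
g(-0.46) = -11.17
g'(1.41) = 5.82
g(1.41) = -3.78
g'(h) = 2*h + 3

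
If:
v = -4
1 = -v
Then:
No Solution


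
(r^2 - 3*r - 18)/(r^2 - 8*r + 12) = (r + 3)/(r - 2)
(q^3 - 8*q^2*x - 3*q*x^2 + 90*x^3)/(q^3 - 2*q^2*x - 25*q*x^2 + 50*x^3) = (-q^2 + 3*q*x + 18*x^2)/(-q^2 - 3*q*x + 10*x^2)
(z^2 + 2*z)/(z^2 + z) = (z + 2)/(z + 1)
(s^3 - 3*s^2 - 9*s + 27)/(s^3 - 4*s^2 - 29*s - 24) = (s^2 - 6*s + 9)/(s^2 - 7*s - 8)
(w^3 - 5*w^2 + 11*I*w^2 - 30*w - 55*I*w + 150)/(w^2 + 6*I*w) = w - 5 + 5*I - 25*I/w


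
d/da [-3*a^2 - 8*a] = -6*a - 8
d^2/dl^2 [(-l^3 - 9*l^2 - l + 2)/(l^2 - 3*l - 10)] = 2*(-47*l^3 - 354*l^2 - 348*l - 832)/(l^6 - 9*l^5 - 3*l^4 + 153*l^3 + 30*l^2 - 900*l - 1000)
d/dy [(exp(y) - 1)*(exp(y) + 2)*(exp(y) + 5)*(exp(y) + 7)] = (4*exp(3*y) + 39*exp(2*y) + 90*exp(y) + 11)*exp(y)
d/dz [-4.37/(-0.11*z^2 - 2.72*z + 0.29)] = (-0.9614*z - 11.8864)/(0.11*z^2 + 2.72*z - 0.29)^2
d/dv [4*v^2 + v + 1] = 8*v + 1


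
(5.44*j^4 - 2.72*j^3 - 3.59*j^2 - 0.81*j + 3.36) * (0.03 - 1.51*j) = -8.2144*j^5 + 4.2704*j^4 + 5.3393*j^3 + 1.1154*j^2 - 5.0979*j + 0.1008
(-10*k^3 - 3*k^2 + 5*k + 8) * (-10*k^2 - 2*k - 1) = 100*k^5 + 50*k^4 - 34*k^3 - 87*k^2 - 21*k - 8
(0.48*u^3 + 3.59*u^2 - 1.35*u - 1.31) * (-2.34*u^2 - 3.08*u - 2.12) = -1.1232*u^5 - 9.879*u^4 - 8.9158*u^3 - 0.3874*u^2 + 6.8968*u + 2.7772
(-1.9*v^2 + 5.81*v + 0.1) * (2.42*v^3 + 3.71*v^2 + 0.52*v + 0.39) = -4.598*v^5 + 7.0112*v^4 + 20.8091*v^3 + 2.6512*v^2 + 2.3179*v + 0.039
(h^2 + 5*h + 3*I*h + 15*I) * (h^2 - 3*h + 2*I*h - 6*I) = h^4 + 2*h^3 + 5*I*h^3 - 21*h^2 + 10*I*h^2 - 12*h - 75*I*h + 90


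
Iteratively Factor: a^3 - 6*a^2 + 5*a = (a)*(a^2 - 6*a + 5) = a*(a - 5)*(a - 1)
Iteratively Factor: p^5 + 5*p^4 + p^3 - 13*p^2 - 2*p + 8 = (p - 1)*(p^4 + 6*p^3 + 7*p^2 - 6*p - 8) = (p - 1)*(p + 2)*(p^3 + 4*p^2 - p - 4) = (p - 1)^2*(p + 2)*(p^2 + 5*p + 4) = (p - 1)^2*(p + 2)*(p + 4)*(p + 1)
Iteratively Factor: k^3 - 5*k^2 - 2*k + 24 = (k + 2)*(k^2 - 7*k + 12) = (k - 3)*(k + 2)*(k - 4)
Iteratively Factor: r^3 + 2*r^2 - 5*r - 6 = (r + 1)*(r^2 + r - 6) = (r - 2)*(r + 1)*(r + 3)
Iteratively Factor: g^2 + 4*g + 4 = (g + 2)*(g + 2)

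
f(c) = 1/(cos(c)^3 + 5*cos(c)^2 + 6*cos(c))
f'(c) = (3*sin(c)*cos(c)^2 + 10*sin(c)*cos(c) + 6*sin(c))/(cos(c)^3 + 5*cos(c)^2 + 6*cos(c))^2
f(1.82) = -0.84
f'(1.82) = 2.54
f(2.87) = -0.49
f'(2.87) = -0.06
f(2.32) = -0.48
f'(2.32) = 0.10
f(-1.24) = 0.40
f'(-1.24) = -1.44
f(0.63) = 0.12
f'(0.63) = 0.13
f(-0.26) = 0.09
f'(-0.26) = -0.04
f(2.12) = -0.52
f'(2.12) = 0.37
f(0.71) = 0.13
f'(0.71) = 0.16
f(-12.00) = 0.11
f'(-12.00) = 0.10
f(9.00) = -0.48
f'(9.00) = -0.06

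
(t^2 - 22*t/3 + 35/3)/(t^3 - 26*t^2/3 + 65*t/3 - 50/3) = (3*t - 7)/(3*t^2 - 11*t + 10)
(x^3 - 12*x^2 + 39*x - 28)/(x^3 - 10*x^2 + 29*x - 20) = (x - 7)/(x - 5)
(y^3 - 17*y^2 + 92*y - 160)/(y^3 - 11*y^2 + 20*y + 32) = (y - 5)/(y + 1)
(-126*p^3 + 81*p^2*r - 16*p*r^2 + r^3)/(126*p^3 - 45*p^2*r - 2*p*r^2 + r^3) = (-7*p + r)/(7*p + r)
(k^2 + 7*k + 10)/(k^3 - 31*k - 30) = (k + 2)/(k^2 - 5*k - 6)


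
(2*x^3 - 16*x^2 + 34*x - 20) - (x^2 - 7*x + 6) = 2*x^3 - 17*x^2 + 41*x - 26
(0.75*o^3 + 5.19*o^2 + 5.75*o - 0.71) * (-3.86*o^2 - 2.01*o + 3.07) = -2.895*o^5 - 21.5409*o^4 - 30.3244*o^3 + 7.1164*o^2 + 19.0796*o - 2.1797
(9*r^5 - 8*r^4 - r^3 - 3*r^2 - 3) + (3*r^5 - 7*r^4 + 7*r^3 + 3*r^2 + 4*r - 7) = 12*r^5 - 15*r^4 + 6*r^3 + 4*r - 10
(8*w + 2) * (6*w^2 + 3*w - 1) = 48*w^3 + 36*w^2 - 2*w - 2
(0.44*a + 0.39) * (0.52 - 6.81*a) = -2.9964*a^2 - 2.4271*a + 0.2028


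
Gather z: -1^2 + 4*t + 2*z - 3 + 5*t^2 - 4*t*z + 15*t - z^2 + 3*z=5*t^2 + 19*t - z^2 + z*(5 - 4*t) - 4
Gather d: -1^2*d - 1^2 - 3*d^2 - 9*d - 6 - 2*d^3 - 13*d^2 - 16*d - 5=-2*d^3 - 16*d^2 - 26*d - 12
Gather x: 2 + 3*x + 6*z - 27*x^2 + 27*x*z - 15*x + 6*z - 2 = -27*x^2 + x*(27*z - 12) + 12*z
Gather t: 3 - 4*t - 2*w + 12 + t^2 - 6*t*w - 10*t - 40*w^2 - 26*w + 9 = t^2 + t*(-6*w - 14) - 40*w^2 - 28*w + 24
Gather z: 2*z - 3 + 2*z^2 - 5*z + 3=2*z^2 - 3*z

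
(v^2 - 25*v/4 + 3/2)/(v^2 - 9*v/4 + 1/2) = (v - 6)/(v - 2)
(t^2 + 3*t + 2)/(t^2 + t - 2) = (t + 1)/(t - 1)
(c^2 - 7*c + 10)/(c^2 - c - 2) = (c - 5)/(c + 1)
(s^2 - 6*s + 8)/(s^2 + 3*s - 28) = (s - 2)/(s + 7)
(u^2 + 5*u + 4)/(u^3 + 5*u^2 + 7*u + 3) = (u + 4)/(u^2 + 4*u + 3)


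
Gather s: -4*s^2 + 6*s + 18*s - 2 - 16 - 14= -4*s^2 + 24*s - 32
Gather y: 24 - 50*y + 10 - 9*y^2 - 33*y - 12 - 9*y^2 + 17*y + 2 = -18*y^2 - 66*y + 24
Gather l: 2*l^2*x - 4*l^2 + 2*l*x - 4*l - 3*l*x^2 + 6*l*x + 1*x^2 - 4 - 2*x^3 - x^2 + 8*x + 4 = l^2*(2*x - 4) + l*(-3*x^2 + 8*x - 4) - 2*x^3 + 8*x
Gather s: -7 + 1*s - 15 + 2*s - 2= 3*s - 24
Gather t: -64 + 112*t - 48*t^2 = -48*t^2 + 112*t - 64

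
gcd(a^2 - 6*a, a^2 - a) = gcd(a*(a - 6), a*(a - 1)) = a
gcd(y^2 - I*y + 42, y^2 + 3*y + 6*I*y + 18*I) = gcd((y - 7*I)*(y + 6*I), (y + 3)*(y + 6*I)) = y + 6*I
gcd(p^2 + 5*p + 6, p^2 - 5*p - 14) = p + 2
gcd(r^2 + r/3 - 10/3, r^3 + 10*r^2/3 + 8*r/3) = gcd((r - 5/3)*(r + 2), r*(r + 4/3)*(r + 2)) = r + 2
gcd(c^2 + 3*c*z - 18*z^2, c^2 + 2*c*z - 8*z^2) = 1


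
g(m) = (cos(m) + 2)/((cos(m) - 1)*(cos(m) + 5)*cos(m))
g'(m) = (cos(m) + 2)*sin(m)/((cos(m) - 1)*(cos(m) + 5)*cos(m)^2) + (cos(m) + 2)*sin(m)/((cos(m) - 1)*(cos(m) + 5)^2*cos(m)) - sin(m)/((cos(m) - 1)*(cos(m) + 5)*cos(m)) + (cos(m) + 2)*sin(m)/((cos(m) - 1)^2*(cos(m) + 5)*cos(m))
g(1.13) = -1.83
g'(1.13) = -0.61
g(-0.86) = -2.07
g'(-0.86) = -2.42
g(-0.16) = -39.57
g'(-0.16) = -488.21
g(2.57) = 0.18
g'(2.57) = -0.23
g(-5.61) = -2.82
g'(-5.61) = 6.14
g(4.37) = 0.80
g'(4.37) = 3.08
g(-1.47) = -4.55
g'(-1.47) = 38.69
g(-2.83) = 0.14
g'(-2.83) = 0.10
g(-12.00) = -3.69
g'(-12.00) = 10.70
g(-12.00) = -3.69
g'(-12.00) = 10.70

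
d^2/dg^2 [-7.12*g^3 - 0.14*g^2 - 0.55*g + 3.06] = -42.72*g - 0.28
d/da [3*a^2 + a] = 6*a + 1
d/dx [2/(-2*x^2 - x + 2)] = 2*(4*x + 1)/(2*x^2 + x - 2)^2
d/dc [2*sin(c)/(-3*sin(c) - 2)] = -4*cos(c)/(3*sin(c) + 2)^2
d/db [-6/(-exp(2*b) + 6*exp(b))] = 12*(3 - exp(b))*exp(-b)/(exp(b) - 6)^2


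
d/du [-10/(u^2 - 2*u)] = 20*(u - 1)/(u^2*(u - 2)^2)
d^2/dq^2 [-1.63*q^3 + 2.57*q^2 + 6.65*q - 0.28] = 5.14 - 9.78*q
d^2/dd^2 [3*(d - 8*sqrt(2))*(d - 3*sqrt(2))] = 6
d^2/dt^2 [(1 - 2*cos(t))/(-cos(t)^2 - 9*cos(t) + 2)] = 2*(-18*(1 - cos(2*t))^2*cos(t) + 22*(1 - cos(2*t))^2 - 55*cos(t) + 182*cos(2*t) - 9*cos(3*t) + 4*cos(5*t) - 282)/(18*cos(t) + cos(2*t) - 3)^3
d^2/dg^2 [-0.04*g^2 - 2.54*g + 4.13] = -0.0800000000000000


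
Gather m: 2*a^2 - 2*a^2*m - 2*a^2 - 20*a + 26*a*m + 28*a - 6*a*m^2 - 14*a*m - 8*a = -6*a*m^2 + m*(-2*a^2 + 12*a)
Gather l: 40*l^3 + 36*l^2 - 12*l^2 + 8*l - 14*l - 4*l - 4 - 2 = 40*l^3 + 24*l^2 - 10*l - 6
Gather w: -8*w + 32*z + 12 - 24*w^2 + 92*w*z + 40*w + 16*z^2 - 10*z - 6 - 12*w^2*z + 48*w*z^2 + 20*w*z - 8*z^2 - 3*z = w^2*(-12*z - 24) + w*(48*z^2 + 112*z + 32) + 8*z^2 + 19*z + 6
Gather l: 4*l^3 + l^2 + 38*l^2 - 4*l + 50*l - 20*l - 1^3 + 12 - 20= 4*l^3 + 39*l^2 + 26*l - 9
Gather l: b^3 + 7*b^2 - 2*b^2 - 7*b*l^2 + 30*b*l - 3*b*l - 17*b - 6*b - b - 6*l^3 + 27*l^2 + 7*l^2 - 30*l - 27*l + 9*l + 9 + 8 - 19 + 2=b^3 + 5*b^2 - 24*b - 6*l^3 + l^2*(34 - 7*b) + l*(27*b - 48)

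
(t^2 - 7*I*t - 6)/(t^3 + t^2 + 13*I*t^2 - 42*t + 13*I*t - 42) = (t^2 - 7*I*t - 6)/(t^3 + t^2*(1 + 13*I) + t*(-42 + 13*I) - 42)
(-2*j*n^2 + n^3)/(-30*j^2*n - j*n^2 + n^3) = n*(2*j - n)/(30*j^2 + j*n - n^2)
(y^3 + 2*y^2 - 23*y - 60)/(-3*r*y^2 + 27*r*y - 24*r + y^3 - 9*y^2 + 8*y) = (-y^3 - 2*y^2 + 23*y + 60)/(3*r*y^2 - 27*r*y + 24*r - y^3 + 9*y^2 - 8*y)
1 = 1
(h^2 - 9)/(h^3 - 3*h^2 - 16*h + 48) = (h + 3)/(h^2 - 16)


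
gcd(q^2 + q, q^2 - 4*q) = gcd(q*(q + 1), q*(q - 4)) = q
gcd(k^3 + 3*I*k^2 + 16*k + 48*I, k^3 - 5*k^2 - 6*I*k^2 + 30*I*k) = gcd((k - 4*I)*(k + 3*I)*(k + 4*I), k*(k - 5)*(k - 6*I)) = 1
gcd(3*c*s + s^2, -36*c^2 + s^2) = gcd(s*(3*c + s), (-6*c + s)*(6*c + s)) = 1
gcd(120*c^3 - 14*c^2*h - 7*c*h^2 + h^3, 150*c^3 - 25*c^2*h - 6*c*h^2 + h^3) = 30*c^2 - 11*c*h + h^2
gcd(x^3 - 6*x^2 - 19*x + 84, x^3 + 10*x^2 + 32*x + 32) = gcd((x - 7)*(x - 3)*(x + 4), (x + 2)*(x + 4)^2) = x + 4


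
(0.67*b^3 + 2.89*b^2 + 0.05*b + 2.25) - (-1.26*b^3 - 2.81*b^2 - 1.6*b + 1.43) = 1.93*b^3 + 5.7*b^2 + 1.65*b + 0.82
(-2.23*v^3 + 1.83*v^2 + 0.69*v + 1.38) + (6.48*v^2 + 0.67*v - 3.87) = -2.23*v^3 + 8.31*v^2 + 1.36*v - 2.49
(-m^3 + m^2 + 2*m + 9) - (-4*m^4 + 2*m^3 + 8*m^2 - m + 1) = 4*m^4 - 3*m^3 - 7*m^2 + 3*m + 8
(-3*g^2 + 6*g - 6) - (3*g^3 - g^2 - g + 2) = -3*g^3 - 2*g^2 + 7*g - 8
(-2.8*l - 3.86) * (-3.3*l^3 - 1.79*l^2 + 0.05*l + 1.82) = 9.24*l^4 + 17.75*l^3 + 6.7694*l^2 - 5.289*l - 7.0252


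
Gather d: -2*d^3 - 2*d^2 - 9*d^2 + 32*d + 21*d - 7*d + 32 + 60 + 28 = -2*d^3 - 11*d^2 + 46*d + 120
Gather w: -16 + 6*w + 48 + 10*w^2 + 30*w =10*w^2 + 36*w + 32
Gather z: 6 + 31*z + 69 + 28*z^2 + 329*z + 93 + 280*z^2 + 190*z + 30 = 308*z^2 + 550*z + 198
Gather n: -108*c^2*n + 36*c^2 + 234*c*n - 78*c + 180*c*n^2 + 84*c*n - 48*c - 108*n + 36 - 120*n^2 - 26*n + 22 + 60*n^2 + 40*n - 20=36*c^2 - 126*c + n^2*(180*c - 60) + n*(-108*c^2 + 318*c - 94) + 38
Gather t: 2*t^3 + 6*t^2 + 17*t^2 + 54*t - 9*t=2*t^3 + 23*t^2 + 45*t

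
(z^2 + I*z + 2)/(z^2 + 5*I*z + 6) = (z + 2*I)/(z + 6*I)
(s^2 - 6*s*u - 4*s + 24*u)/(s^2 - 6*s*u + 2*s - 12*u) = (s - 4)/(s + 2)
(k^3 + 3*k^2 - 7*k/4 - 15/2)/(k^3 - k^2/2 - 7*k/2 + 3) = (k + 5/2)/(k - 1)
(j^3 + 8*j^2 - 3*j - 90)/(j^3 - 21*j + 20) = (j^2 + 3*j - 18)/(j^2 - 5*j + 4)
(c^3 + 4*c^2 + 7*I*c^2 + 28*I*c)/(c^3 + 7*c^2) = (c^2 + c*(4 + 7*I) + 28*I)/(c*(c + 7))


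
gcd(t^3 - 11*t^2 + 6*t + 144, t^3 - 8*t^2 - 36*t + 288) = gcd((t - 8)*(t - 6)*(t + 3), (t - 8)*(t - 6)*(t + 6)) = t^2 - 14*t + 48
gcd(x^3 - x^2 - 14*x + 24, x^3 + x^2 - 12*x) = x^2 + x - 12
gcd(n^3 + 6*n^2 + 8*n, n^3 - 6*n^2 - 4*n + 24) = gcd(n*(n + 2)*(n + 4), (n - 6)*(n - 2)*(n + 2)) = n + 2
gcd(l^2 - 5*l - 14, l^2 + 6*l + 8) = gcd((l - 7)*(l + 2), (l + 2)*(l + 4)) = l + 2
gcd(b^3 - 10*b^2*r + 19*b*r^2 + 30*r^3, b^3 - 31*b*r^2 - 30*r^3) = -b^2 + 5*b*r + 6*r^2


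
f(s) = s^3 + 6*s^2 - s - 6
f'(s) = 3*s^2 + 12*s - 1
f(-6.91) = -42.54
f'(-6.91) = 59.32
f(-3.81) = 29.60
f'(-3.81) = -3.17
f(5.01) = 265.34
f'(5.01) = 134.42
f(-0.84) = -1.52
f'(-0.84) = -8.96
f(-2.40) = 17.14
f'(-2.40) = -12.52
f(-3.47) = 27.93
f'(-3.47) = -6.52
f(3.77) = 129.09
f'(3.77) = 86.88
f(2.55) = 47.05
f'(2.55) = 49.11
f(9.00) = 1200.00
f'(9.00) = 350.00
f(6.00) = 420.00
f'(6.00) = 179.00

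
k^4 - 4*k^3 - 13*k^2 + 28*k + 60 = (k - 5)*(k - 3)*(k + 2)^2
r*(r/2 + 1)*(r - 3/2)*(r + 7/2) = r^4/2 + 2*r^3 - 5*r^2/8 - 21*r/4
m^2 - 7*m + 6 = (m - 6)*(m - 1)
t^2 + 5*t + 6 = (t + 2)*(t + 3)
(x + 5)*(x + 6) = x^2 + 11*x + 30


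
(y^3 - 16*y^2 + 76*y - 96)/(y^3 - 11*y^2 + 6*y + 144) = (y - 2)/(y + 3)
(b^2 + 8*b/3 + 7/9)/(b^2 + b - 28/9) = (3*b + 1)/(3*b - 4)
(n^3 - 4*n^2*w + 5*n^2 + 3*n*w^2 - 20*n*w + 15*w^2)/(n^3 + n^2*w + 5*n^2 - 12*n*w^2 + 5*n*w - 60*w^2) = (n - w)/(n + 4*w)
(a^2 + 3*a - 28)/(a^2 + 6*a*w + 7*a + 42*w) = (a - 4)/(a + 6*w)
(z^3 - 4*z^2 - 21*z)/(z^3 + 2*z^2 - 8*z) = (z^2 - 4*z - 21)/(z^2 + 2*z - 8)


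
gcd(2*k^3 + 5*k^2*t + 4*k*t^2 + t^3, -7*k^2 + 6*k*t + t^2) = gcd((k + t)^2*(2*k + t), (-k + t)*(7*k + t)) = 1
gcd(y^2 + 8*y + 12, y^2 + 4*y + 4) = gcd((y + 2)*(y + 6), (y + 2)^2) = y + 2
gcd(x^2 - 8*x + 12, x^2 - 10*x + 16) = x - 2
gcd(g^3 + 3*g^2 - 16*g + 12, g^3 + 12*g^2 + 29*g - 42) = g^2 + 5*g - 6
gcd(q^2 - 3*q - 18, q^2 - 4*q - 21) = q + 3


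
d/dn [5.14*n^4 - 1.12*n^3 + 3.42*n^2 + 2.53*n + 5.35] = 20.56*n^3 - 3.36*n^2 + 6.84*n + 2.53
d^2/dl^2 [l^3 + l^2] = 6*l + 2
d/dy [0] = 0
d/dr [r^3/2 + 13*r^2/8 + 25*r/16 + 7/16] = 3*r^2/2 + 13*r/4 + 25/16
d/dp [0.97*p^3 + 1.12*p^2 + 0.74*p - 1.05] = 2.91*p^2 + 2.24*p + 0.74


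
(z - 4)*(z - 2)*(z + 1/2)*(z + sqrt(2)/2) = z^4 - 11*z^3/2 + sqrt(2)*z^3/2 - 11*sqrt(2)*z^2/4 + 5*z^2 + 5*sqrt(2)*z/2 + 4*z + 2*sqrt(2)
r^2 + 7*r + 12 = (r + 3)*(r + 4)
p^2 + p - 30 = (p - 5)*(p + 6)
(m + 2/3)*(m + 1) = m^2 + 5*m/3 + 2/3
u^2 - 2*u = u*(u - 2)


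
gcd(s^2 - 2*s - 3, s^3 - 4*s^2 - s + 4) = s + 1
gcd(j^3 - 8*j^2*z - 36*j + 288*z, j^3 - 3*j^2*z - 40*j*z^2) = -j + 8*z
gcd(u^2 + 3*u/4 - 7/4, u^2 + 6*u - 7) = u - 1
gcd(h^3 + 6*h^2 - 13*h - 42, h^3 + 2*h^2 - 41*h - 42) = h + 7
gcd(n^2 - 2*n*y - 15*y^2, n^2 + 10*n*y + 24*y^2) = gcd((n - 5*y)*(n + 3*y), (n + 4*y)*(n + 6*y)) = 1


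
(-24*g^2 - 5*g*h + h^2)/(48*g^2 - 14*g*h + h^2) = (-3*g - h)/(6*g - h)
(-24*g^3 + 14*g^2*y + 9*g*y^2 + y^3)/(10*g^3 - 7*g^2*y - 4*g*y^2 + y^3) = (24*g^2 + 10*g*y + y^2)/(-10*g^2 - 3*g*y + y^2)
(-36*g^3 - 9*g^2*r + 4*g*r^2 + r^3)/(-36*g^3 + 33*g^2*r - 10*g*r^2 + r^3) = (12*g^2 + 7*g*r + r^2)/(12*g^2 - 7*g*r + r^2)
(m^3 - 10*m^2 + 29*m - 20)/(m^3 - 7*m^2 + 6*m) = (m^2 - 9*m + 20)/(m*(m - 6))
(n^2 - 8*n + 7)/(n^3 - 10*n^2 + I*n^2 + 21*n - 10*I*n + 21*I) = (n - 1)/(n^2 + n*(-3 + I) - 3*I)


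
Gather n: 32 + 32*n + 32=32*n + 64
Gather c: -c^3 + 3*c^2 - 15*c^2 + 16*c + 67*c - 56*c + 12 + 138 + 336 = -c^3 - 12*c^2 + 27*c + 486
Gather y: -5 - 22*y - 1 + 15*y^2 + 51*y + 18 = 15*y^2 + 29*y + 12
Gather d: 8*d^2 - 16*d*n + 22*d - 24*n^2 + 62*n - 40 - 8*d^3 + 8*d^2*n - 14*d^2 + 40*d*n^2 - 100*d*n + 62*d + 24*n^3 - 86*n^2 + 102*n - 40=-8*d^3 + d^2*(8*n - 6) + d*(40*n^2 - 116*n + 84) + 24*n^3 - 110*n^2 + 164*n - 80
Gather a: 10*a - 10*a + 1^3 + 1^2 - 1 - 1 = 0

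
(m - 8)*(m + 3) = m^2 - 5*m - 24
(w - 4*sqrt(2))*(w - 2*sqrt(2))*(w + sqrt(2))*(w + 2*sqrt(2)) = w^4 - 3*sqrt(2)*w^3 - 16*w^2 + 24*sqrt(2)*w + 64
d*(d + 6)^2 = d^3 + 12*d^2 + 36*d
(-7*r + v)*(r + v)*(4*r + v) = -28*r^3 - 31*r^2*v - 2*r*v^2 + v^3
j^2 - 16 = (j - 4)*(j + 4)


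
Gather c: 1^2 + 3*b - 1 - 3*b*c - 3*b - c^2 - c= -c^2 + c*(-3*b - 1)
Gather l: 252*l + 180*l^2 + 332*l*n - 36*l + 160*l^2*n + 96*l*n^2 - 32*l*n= l^2*(160*n + 180) + l*(96*n^2 + 300*n + 216)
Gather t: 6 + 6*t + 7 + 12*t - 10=18*t + 3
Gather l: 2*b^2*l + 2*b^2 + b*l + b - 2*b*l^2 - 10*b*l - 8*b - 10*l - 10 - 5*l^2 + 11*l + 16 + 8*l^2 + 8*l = 2*b^2 - 7*b + l^2*(3 - 2*b) + l*(2*b^2 - 9*b + 9) + 6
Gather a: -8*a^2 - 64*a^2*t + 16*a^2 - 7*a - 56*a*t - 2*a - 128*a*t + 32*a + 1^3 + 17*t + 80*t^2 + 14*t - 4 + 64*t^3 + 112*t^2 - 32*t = a^2*(8 - 64*t) + a*(23 - 184*t) + 64*t^3 + 192*t^2 - t - 3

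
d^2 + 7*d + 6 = (d + 1)*(d + 6)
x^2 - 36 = (x - 6)*(x + 6)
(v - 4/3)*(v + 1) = v^2 - v/3 - 4/3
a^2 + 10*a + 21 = (a + 3)*(a + 7)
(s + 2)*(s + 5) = s^2 + 7*s + 10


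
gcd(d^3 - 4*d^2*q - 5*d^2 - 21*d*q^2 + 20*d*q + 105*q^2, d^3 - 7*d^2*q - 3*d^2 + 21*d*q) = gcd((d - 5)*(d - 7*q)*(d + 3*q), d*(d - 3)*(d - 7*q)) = -d + 7*q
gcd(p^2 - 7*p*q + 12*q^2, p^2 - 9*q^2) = p - 3*q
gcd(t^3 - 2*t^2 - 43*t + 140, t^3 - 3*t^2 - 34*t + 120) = t^2 - 9*t + 20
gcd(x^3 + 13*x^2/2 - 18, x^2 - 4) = x + 2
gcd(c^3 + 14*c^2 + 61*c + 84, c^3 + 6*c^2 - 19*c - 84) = c^2 + 10*c + 21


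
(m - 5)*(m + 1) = m^2 - 4*m - 5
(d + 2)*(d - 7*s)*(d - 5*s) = d^3 - 12*d^2*s + 2*d^2 + 35*d*s^2 - 24*d*s + 70*s^2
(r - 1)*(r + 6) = r^2 + 5*r - 6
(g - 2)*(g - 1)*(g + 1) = g^3 - 2*g^2 - g + 2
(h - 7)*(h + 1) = h^2 - 6*h - 7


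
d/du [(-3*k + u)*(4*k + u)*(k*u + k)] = k*(-12*k^2 + 2*k*u + k + 3*u^2 + 2*u)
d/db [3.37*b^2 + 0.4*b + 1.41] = 6.74*b + 0.4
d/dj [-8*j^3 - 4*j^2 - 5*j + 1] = -24*j^2 - 8*j - 5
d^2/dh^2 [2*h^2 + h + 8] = 4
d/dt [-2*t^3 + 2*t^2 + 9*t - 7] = -6*t^2 + 4*t + 9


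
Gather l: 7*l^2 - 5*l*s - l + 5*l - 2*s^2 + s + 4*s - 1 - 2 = 7*l^2 + l*(4 - 5*s) - 2*s^2 + 5*s - 3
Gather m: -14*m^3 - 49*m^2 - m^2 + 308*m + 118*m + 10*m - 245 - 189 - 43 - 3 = -14*m^3 - 50*m^2 + 436*m - 480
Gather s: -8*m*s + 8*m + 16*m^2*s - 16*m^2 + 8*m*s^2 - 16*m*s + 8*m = -16*m^2 + 8*m*s^2 + 16*m + s*(16*m^2 - 24*m)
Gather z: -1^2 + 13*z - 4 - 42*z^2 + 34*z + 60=-42*z^2 + 47*z + 55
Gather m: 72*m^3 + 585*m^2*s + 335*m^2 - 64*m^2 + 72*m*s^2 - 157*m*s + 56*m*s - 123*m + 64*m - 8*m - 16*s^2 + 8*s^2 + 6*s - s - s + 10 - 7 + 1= 72*m^3 + m^2*(585*s + 271) + m*(72*s^2 - 101*s - 67) - 8*s^2 + 4*s + 4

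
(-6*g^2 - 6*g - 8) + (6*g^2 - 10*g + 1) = -16*g - 7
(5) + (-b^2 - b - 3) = -b^2 - b + 2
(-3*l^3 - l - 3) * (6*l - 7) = -18*l^4 + 21*l^3 - 6*l^2 - 11*l + 21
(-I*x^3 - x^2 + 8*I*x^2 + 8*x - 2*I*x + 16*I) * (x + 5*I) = -I*x^4 + 4*x^3 + 8*I*x^3 - 32*x^2 - 7*I*x^2 + 10*x + 56*I*x - 80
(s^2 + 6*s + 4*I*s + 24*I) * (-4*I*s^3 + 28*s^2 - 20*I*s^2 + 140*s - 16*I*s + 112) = -4*I*s^5 + 44*s^4 - 44*I*s^4 + 484*s^3 - 24*I*s^3 + 1496*s^2 + 1136*I*s^2 + 1056*s + 3808*I*s + 2688*I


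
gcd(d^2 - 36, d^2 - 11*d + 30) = d - 6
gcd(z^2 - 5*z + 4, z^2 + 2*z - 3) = z - 1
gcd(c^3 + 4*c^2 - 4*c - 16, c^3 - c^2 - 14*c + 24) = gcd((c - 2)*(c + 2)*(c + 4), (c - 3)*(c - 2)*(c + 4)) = c^2 + 2*c - 8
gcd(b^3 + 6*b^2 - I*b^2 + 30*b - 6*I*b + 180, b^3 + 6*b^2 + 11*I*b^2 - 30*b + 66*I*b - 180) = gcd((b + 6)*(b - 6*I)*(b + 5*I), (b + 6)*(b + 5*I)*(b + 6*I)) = b^2 + b*(6 + 5*I) + 30*I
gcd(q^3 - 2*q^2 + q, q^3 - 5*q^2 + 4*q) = q^2 - q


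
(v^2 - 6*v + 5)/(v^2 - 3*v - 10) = (v - 1)/(v + 2)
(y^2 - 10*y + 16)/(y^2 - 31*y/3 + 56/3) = 3*(y - 2)/(3*y - 7)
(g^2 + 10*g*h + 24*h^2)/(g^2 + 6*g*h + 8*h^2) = (g + 6*h)/(g + 2*h)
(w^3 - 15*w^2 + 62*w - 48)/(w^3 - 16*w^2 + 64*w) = (w^2 - 7*w + 6)/(w*(w - 8))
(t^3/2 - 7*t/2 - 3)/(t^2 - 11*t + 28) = (t^3 - 7*t - 6)/(2*(t^2 - 11*t + 28))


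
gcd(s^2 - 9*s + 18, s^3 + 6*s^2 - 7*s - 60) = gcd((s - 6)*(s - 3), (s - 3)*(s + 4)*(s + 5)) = s - 3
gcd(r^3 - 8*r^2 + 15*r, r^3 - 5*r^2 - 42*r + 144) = r - 3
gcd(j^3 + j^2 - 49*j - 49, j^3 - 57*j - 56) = j^2 + 8*j + 7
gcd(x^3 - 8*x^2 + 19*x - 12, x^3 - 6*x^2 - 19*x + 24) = x - 1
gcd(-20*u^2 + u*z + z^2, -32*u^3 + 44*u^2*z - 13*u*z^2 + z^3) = -4*u + z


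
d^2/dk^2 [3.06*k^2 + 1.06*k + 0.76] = 6.12000000000000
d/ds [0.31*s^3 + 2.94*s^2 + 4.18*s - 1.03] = 0.93*s^2 + 5.88*s + 4.18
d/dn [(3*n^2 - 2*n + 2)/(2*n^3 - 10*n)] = (-3*n^4 + 4*n^3 - 21*n^2 + 10)/(2*n^2*(n^4 - 10*n^2 + 25))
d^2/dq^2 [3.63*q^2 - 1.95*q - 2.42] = 7.26000000000000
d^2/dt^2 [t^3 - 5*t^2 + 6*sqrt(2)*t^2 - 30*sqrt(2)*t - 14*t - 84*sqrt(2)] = 6*t - 10 + 12*sqrt(2)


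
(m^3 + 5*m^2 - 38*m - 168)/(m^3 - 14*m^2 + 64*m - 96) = (m^2 + 11*m + 28)/(m^2 - 8*m + 16)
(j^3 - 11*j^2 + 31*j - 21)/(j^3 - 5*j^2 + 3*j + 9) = (j^2 - 8*j + 7)/(j^2 - 2*j - 3)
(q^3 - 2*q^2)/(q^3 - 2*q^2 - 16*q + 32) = q^2/(q^2 - 16)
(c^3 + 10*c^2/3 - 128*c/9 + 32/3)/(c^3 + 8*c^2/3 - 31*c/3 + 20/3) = (c^2 + 14*c/3 - 8)/(c^2 + 4*c - 5)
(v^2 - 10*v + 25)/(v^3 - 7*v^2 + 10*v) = (v - 5)/(v*(v - 2))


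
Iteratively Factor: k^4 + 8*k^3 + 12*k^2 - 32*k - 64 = (k + 2)*(k^3 + 6*k^2 - 32) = (k - 2)*(k + 2)*(k^2 + 8*k + 16) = (k - 2)*(k + 2)*(k + 4)*(k + 4)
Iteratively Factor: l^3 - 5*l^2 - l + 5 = (l - 1)*(l^2 - 4*l - 5) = (l - 1)*(l + 1)*(l - 5)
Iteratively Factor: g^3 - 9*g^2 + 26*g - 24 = (g - 4)*(g^2 - 5*g + 6) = (g - 4)*(g - 2)*(g - 3)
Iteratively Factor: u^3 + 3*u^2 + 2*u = (u + 1)*(u^2 + 2*u) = (u + 1)*(u + 2)*(u)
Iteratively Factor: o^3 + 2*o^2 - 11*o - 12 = (o - 3)*(o^2 + 5*o + 4) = (o - 3)*(o + 1)*(o + 4)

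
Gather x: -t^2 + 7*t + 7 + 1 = -t^2 + 7*t + 8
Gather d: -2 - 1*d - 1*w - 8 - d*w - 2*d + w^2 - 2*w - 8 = d*(-w - 3) + w^2 - 3*w - 18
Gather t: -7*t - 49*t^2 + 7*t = -49*t^2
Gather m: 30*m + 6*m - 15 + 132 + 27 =36*m + 144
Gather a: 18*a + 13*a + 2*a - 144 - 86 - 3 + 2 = 33*a - 231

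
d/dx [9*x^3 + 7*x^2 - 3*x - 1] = 27*x^2 + 14*x - 3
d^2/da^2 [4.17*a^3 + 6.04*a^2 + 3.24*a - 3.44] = 25.02*a + 12.08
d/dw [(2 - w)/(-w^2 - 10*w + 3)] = (w^2 + 10*w - 2*(w - 2)*(w + 5) - 3)/(w^2 + 10*w - 3)^2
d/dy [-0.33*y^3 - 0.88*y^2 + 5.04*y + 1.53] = -0.99*y^2 - 1.76*y + 5.04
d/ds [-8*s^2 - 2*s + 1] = -16*s - 2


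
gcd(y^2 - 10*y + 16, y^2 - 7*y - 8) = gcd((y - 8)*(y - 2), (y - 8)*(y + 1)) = y - 8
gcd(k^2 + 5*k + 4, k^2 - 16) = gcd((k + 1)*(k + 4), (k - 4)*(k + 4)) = k + 4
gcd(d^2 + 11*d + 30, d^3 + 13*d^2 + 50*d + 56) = 1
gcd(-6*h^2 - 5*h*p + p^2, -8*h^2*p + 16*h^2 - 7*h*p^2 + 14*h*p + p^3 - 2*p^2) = h + p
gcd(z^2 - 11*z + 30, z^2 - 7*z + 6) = z - 6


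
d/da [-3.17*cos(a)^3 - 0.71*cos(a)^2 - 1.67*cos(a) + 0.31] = (9.51*cos(a)^2 + 1.42*cos(a) + 1.67)*sin(a)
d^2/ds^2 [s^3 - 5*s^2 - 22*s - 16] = 6*s - 10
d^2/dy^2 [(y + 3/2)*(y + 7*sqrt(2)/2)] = 2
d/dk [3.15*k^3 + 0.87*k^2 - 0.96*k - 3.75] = 9.45*k^2 + 1.74*k - 0.96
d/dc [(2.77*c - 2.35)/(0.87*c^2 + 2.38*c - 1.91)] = (-2.4099*c^2 + 4.089*c + 0.3023)/(0.7569*c^4 + 4.1412*c^3 + 2.341*c^2 - 9.0916*c + 3.6481)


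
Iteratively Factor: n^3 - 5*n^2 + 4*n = (n - 1)*(n^2 - 4*n) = n*(n - 1)*(n - 4)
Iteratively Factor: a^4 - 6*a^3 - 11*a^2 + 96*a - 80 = (a - 5)*(a^3 - a^2 - 16*a + 16) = (a - 5)*(a - 1)*(a^2 - 16) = (a - 5)*(a - 1)*(a + 4)*(a - 4)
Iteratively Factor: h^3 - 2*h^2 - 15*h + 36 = (h + 4)*(h^2 - 6*h + 9) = (h - 3)*(h + 4)*(h - 3)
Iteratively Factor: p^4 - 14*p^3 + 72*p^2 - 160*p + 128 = (p - 4)*(p^3 - 10*p^2 + 32*p - 32) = (p - 4)^2*(p^2 - 6*p + 8) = (p - 4)^2*(p - 2)*(p - 4)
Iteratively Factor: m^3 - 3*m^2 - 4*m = (m)*(m^2 - 3*m - 4) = m*(m + 1)*(m - 4)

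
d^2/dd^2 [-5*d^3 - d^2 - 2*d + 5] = -30*d - 2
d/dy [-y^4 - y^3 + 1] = y^2*(-4*y - 3)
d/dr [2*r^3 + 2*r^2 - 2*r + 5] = 6*r^2 + 4*r - 2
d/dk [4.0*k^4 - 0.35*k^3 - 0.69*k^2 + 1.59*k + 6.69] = 16.0*k^3 - 1.05*k^2 - 1.38*k + 1.59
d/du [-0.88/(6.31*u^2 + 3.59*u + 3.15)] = (11.1056*u + 3.1592)/(6.31*u^2 + 3.59*u + 3.15)^2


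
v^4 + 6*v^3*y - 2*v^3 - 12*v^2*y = v^2*(v - 2)*(v + 6*y)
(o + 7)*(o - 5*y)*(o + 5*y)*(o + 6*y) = o^4 + 6*o^3*y + 7*o^3 - 25*o^2*y^2 + 42*o^2*y - 150*o*y^3 - 175*o*y^2 - 1050*y^3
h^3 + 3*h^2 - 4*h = h*(h - 1)*(h + 4)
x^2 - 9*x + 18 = (x - 6)*(x - 3)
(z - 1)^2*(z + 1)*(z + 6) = z^4 + 5*z^3 - 7*z^2 - 5*z + 6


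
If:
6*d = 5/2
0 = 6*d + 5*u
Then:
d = 5/12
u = -1/2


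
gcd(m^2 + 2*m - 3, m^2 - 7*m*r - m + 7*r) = m - 1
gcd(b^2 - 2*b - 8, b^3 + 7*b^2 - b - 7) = 1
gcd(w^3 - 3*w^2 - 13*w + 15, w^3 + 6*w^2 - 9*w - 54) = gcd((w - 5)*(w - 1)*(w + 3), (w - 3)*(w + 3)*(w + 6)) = w + 3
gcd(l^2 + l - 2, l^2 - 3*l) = 1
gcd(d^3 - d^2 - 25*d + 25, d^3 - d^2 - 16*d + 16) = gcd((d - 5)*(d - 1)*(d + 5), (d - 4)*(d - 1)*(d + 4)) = d - 1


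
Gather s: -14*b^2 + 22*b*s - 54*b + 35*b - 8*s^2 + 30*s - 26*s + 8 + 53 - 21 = -14*b^2 - 19*b - 8*s^2 + s*(22*b + 4) + 40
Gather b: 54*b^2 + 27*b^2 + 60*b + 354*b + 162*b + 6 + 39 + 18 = 81*b^2 + 576*b + 63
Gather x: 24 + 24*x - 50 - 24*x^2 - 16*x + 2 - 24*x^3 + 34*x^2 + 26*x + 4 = -24*x^3 + 10*x^2 + 34*x - 20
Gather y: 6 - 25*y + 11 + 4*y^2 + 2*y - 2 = 4*y^2 - 23*y + 15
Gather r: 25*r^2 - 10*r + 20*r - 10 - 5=25*r^2 + 10*r - 15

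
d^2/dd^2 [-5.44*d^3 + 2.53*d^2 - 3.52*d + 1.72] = 5.06 - 32.64*d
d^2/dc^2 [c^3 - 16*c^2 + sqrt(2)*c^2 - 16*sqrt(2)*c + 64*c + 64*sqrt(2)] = 6*c - 32 + 2*sqrt(2)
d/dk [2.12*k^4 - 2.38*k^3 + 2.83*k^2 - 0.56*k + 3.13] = 8.48*k^3 - 7.14*k^2 + 5.66*k - 0.56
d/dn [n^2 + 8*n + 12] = 2*n + 8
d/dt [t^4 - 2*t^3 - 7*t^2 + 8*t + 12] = 4*t^3 - 6*t^2 - 14*t + 8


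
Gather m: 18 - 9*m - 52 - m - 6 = -10*m - 40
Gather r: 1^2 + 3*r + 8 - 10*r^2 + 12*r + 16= -10*r^2 + 15*r + 25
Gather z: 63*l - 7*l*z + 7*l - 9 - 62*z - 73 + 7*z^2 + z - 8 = 70*l + 7*z^2 + z*(-7*l - 61) - 90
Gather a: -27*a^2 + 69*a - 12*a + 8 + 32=-27*a^2 + 57*a + 40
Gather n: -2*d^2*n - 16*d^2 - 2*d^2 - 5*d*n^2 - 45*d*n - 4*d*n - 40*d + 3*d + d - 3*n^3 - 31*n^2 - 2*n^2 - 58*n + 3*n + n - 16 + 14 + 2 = -18*d^2 - 36*d - 3*n^3 + n^2*(-5*d - 33) + n*(-2*d^2 - 49*d - 54)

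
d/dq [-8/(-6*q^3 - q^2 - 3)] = 16*q*(-9*q - 1)/(6*q^3 + q^2 + 3)^2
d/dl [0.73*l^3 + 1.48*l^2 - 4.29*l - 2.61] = 2.19*l^2 + 2.96*l - 4.29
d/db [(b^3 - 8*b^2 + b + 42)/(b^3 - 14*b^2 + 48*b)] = 2*(-3*b^4 + 47*b^3 - 248*b^2 + 588*b - 1008)/(b^2*(b^4 - 28*b^3 + 292*b^2 - 1344*b + 2304))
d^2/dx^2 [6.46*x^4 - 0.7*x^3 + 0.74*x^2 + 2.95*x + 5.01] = 77.52*x^2 - 4.2*x + 1.48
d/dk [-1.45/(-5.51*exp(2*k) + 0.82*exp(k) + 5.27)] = (1.189 - 15.979*exp(k))*exp(k)/(-5.51*exp(2*k) + 0.82*exp(k) + 5.27)^2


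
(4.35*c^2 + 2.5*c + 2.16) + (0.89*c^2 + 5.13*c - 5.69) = 5.24*c^2 + 7.63*c - 3.53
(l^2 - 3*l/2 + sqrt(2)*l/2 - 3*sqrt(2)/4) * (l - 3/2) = l^3 - 3*l^2 + sqrt(2)*l^2/2 - 3*sqrt(2)*l/2 + 9*l/4 + 9*sqrt(2)/8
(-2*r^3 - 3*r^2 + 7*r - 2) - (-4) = -2*r^3 - 3*r^2 + 7*r + 2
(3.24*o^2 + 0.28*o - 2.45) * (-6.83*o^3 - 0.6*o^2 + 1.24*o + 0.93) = -22.1292*o^5 - 3.8564*o^4 + 20.5831*o^3 + 4.8304*o^2 - 2.7776*o - 2.2785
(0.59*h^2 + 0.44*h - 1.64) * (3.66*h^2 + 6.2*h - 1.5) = 2.1594*h^4 + 5.2684*h^3 - 4.1594*h^2 - 10.828*h + 2.46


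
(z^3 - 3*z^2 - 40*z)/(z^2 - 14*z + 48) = z*(z + 5)/(z - 6)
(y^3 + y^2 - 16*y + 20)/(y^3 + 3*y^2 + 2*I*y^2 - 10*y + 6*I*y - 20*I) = (y - 2)/(y + 2*I)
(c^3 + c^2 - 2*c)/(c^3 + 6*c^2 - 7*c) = (c + 2)/(c + 7)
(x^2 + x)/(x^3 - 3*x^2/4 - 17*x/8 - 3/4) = 8*x*(x + 1)/(8*x^3 - 6*x^2 - 17*x - 6)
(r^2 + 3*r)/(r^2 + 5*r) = (r + 3)/(r + 5)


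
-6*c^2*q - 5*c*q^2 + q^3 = q*(-6*c + q)*(c + q)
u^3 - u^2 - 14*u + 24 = (u - 3)*(u - 2)*(u + 4)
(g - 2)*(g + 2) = g^2 - 4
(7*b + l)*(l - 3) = 7*b*l - 21*b + l^2 - 3*l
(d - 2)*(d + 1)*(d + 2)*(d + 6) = d^4 + 7*d^3 + 2*d^2 - 28*d - 24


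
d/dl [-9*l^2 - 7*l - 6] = -18*l - 7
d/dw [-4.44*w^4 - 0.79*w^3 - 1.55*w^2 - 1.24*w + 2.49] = -17.76*w^3 - 2.37*w^2 - 3.1*w - 1.24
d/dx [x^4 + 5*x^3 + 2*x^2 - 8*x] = 4*x^3 + 15*x^2 + 4*x - 8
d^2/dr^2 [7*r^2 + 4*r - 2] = 14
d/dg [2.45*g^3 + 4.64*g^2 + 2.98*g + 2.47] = 7.35*g^2 + 9.28*g + 2.98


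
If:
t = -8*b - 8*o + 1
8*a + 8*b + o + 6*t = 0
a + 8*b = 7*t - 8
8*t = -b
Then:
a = 3137/4143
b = -4088/4143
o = 1514/1381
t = 511/4143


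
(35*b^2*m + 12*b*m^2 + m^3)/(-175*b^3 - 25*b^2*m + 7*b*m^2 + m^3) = -m/(5*b - m)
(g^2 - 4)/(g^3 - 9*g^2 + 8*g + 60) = (g - 2)/(g^2 - 11*g + 30)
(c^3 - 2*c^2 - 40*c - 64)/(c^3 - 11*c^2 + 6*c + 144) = (c^2 + 6*c + 8)/(c^2 - 3*c - 18)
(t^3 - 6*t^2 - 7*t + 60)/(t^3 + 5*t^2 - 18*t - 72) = (t - 5)/(t + 6)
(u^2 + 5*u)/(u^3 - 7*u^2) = (u + 5)/(u*(u - 7))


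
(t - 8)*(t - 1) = t^2 - 9*t + 8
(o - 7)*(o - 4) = o^2 - 11*o + 28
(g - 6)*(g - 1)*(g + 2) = g^3 - 5*g^2 - 8*g + 12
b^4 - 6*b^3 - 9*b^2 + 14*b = b*(b - 7)*(b - 1)*(b + 2)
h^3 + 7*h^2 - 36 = (h - 2)*(h + 3)*(h + 6)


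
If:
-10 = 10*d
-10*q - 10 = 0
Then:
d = -1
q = -1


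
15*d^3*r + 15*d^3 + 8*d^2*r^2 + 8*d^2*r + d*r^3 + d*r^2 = (3*d + r)*(5*d + r)*(d*r + d)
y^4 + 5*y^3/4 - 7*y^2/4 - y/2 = y*(y - 1)*(y + 1/4)*(y + 2)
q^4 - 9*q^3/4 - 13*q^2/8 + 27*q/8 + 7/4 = (q - 2)*(q - 7/4)*(q + 1/2)*(q + 1)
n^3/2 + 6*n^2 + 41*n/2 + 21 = (n/2 + 1)*(n + 3)*(n + 7)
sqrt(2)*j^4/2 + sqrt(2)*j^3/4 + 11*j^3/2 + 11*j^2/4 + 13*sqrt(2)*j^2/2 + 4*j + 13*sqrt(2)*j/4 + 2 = (j + 1/2)*(j + sqrt(2)/2)*(j + 4*sqrt(2))*(sqrt(2)*j/2 + 1)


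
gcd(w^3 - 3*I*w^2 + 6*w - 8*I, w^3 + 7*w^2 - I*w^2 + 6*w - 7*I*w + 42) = w + 2*I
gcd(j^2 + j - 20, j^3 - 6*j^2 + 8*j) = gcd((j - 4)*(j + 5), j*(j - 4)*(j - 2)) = j - 4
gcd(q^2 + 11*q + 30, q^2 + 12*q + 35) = q + 5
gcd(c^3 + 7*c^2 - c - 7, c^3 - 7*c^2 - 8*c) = c + 1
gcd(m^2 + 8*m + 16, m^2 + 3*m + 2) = 1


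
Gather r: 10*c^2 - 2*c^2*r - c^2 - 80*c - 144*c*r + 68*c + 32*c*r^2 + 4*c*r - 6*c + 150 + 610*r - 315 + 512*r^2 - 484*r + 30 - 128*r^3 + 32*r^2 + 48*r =9*c^2 - 18*c - 128*r^3 + r^2*(32*c + 544) + r*(-2*c^2 - 140*c + 174) - 135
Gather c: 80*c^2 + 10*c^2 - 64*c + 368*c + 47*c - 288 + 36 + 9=90*c^2 + 351*c - 243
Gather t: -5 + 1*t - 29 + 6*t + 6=7*t - 28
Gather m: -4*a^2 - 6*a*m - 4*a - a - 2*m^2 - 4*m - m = -4*a^2 - 5*a - 2*m^2 + m*(-6*a - 5)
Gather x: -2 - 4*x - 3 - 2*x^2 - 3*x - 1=-2*x^2 - 7*x - 6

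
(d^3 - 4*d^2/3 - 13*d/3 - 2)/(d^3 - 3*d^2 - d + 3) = (d + 2/3)/(d - 1)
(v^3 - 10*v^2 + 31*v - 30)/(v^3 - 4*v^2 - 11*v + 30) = (v - 3)/(v + 3)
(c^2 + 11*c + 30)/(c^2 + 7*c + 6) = (c + 5)/(c + 1)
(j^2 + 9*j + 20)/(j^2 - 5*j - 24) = (j^2 + 9*j + 20)/(j^2 - 5*j - 24)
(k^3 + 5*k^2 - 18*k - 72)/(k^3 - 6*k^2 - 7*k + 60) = (k + 6)/(k - 5)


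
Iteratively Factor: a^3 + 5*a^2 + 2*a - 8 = (a + 4)*(a^2 + a - 2) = (a - 1)*(a + 4)*(a + 2)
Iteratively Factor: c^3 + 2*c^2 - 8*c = (c + 4)*(c^2 - 2*c) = c*(c + 4)*(c - 2)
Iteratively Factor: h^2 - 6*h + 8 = (h - 4)*(h - 2)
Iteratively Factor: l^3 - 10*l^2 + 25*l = (l)*(l^2 - 10*l + 25) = l*(l - 5)*(l - 5)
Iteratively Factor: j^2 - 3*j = (j - 3)*(j)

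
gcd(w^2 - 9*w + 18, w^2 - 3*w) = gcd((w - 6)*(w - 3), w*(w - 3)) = w - 3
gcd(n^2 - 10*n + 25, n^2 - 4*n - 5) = n - 5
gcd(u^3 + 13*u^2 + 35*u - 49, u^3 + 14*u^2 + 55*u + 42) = u + 7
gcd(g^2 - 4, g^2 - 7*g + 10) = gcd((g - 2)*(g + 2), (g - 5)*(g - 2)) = g - 2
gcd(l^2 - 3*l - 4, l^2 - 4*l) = l - 4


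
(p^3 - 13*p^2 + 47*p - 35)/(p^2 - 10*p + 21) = (p^2 - 6*p + 5)/(p - 3)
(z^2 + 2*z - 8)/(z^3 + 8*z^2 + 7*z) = (z^2 + 2*z - 8)/(z*(z^2 + 8*z + 7))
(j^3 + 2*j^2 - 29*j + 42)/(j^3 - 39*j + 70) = (j - 3)/(j - 5)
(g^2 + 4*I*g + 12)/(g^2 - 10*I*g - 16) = (g + 6*I)/(g - 8*I)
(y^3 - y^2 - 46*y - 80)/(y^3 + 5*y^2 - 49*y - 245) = (y^2 - 6*y - 16)/(y^2 - 49)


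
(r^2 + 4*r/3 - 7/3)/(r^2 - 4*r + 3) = (r + 7/3)/(r - 3)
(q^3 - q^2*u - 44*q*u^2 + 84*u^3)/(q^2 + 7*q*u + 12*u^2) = (q^3 - q^2*u - 44*q*u^2 + 84*u^3)/(q^2 + 7*q*u + 12*u^2)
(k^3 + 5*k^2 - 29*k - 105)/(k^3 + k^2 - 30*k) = (k^2 + 10*k + 21)/(k*(k + 6))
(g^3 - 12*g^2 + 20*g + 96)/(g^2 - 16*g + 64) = (g^2 - 4*g - 12)/(g - 8)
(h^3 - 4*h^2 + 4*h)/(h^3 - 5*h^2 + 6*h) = (h - 2)/(h - 3)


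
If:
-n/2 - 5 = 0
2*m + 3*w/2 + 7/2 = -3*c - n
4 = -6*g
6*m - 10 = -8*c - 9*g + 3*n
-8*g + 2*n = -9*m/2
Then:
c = -151/36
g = -2/3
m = 88/27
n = -10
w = 1357/162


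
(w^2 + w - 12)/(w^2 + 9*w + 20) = (w - 3)/(w + 5)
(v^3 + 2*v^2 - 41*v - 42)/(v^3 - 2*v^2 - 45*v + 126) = (v + 1)/(v - 3)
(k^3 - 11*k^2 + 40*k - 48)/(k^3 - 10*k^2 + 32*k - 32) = (k - 3)/(k - 2)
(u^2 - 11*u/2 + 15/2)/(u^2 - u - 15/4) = 2*(u - 3)/(2*u + 3)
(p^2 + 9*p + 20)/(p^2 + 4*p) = (p + 5)/p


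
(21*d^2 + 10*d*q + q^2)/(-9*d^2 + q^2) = (7*d + q)/(-3*d + q)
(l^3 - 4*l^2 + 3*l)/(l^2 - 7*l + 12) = l*(l - 1)/(l - 4)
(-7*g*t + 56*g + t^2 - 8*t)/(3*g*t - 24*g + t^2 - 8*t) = (-7*g + t)/(3*g + t)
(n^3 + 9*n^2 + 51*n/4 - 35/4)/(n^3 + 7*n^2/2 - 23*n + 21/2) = (n + 5/2)/(n - 3)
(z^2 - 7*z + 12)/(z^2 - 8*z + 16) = (z - 3)/(z - 4)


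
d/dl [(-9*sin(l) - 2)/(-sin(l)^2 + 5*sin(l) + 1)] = (-4*sin(l) + 9*cos(l)^2 - 8)*cos(l)/(5*sin(l) + cos(l)^2)^2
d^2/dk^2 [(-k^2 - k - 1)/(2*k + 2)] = -1/(k^3 + 3*k^2 + 3*k + 1)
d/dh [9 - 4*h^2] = -8*h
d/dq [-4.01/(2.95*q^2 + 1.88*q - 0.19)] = (23.659*q + 7.5388)/(2.95*q^2 + 1.88*q - 0.19)^2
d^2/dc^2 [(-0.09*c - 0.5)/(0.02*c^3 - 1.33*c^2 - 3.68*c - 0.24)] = (-0.000216*c^5 + 0.011964*c^4 - 0.11885*c^3 - 5.091084*c^2 - 14.525232*c - 13.064224)/(8.0e-6*c^9 - 0.001596*c^8 + 0.101718*c^7 - 1.765597*c^6 - 18.677808*c^5 - 55.2018*c^4 - 56.880512*c^3 - 9.980352*c^2 - 0.635904*c - 0.013824)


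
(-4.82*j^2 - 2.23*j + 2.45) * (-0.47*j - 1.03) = 2.2654*j^3 + 6.0127*j^2 + 1.1454*j - 2.5235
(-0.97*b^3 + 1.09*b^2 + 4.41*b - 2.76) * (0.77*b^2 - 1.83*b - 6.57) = -0.7469*b^5 + 2.6144*b^4 + 7.7739*b^3 - 17.3568*b^2 - 23.9229*b + 18.1332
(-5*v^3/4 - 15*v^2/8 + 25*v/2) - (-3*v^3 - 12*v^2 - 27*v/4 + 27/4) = 7*v^3/4 + 81*v^2/8 + 77*v/4 - 27/4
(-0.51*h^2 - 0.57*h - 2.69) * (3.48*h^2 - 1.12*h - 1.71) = -1.7748*h^4 - 1.4124*h^3 - 7.8507*h^2 + 3.9875*h + 4.5999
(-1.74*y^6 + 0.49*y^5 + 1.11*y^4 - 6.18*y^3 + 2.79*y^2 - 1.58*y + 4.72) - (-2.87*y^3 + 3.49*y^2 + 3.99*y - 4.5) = -1.74*y^6 + 0.49*y^5 + 1.11*y^4 - 3.31*y^3 - 0.7*y^2 - 5.57*y + 9.22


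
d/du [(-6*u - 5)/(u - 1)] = 11/(u - 1)^2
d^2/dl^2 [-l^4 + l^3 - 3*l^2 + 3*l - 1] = -12*l^2 + 6*l - 6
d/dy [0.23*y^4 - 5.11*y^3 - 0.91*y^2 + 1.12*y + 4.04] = 0.92*y^3 - 15.33*y^2 - 1.82*y + 1.12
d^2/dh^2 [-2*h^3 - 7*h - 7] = -12*h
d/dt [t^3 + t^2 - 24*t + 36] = 3*t^2 + 2*t - 24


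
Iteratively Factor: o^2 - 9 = (o + 3)*(o - 3)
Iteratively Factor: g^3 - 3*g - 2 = (g - 2)*(g^2 + 2*g + 1) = (g - 2)*(g + 1)*(g + 1)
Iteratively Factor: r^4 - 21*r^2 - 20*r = (r + 1)*(r^3 - r^2 - 20*r) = r*(r + 1)*(r^2 - r - 20) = r*(r - 5)*(r + 1)*(r + 4)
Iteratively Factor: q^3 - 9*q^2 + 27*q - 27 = (q - 3)*(q^2 - 6*q + 9) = (q - 3)^2*(q - 3)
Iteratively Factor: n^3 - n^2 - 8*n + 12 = (n + 3)*(n^2 - 4*n + 4) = (n - 2)*(n + 3)*(n - 2)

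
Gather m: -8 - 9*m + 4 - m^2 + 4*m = -m^2 - 5*m - 4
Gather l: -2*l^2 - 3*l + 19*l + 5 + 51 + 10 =-2*l^2 + 16*l + 66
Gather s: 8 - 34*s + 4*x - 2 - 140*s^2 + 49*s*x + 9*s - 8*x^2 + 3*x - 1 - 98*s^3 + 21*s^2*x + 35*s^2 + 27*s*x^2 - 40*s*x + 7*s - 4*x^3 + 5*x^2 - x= -98*s^3 + s^2*(21*x - 105) + s*(27*x^2 + 9*x - 18) - 4*x^3 - 3*x^2 + 6*x + 5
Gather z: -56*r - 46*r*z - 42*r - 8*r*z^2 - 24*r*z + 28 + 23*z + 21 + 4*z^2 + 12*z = -98*r + z^2*(4 - 8*r) + z*(35 - 70*r) + 49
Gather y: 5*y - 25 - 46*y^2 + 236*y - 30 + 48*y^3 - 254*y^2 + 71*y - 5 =48*y^3 - 300*y^2 + 312*y - 60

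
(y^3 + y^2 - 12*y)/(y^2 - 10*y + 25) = y*(y^2 + y - 12)/(y^2 - 10*y + 25)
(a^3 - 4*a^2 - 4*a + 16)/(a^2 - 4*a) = a - 4/a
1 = 1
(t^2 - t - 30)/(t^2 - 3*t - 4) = (-t^2 + t + 30)/(-t^2 + 3*t + 4)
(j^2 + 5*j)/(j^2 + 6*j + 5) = j/(j + 1)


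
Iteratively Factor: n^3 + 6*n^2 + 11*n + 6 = (n + 2)*(n^2 + 4*n + 3) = (n + 2)*(n + 3)*(n + 1)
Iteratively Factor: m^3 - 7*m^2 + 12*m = (m - 3)*(m^2 - 4*m) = (m - 4)*(m - 3)*(m)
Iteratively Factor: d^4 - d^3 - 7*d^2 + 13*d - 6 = (d - 1)*(d^3 - 7*d + 6) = (d - 1)^2*(d^2 + d - 6) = (d - 2)*(d - 1)^2*(d + 3)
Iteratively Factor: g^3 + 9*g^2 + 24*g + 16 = (g + 4)*(g^2 + 5*g + 4) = (g + 4)^2*(g + 1)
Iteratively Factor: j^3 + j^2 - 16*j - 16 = (j - 4)*(j^2 + 5*j + 4) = (j - 4)*(j + 4)*(j + 1)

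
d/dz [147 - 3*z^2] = -6*z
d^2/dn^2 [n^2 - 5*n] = 2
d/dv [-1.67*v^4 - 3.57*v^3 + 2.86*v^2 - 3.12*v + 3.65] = -6.68*v^3 - 10.71*v^2 + 5.72*v - 3.12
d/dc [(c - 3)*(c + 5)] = 2*c + 2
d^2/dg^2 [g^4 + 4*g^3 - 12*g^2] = 12*g^2 + 24*g - 24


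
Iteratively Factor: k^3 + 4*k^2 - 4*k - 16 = (k - 2)*(k^2 + 6*k + 8) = (k - 2)*(k + 4)*(k + 2)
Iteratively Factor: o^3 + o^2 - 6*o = (o + 3)*(o^2 - 2*o) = o*(o + 3)*(o - 2)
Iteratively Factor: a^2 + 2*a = (a)*(a + 2)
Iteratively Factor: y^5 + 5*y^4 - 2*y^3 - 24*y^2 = (y - 2)*(y^4 + 7*y^3 + 12*y^2) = (y - 2)*(y + 4)*(y^3 + 3*y^2) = (y - 2)*(y + 3)*(y + 4)*(y^2) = y*(y - 2)*(y + 3)*(y + 4)*(y)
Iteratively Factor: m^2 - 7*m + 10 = (m - 5)*(m - 2)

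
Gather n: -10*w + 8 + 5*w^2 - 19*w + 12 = 5*w^2 - 29*w + 20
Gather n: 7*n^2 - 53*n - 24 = 7*n^2 - 53*n - 24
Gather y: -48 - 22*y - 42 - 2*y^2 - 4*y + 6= -2*y^2 - 26*y - 84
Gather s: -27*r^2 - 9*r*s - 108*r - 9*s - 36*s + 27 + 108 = -27*r^2 - 108*r + s*(-9*r - 45) + 135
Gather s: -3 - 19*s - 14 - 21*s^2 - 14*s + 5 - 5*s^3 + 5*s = -5*s^3 - 21*s^2 - 28*s - 12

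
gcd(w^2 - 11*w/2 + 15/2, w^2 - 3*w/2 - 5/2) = w - 5/2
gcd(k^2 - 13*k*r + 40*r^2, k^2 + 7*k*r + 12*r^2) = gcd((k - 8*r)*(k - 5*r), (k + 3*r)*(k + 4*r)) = 1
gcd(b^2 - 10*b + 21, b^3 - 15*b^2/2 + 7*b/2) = b - 7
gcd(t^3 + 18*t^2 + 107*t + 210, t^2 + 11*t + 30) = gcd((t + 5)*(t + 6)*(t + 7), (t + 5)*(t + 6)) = t^2 + 11*t + 30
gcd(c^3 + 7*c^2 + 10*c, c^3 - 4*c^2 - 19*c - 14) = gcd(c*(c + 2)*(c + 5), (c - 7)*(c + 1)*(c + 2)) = c + 2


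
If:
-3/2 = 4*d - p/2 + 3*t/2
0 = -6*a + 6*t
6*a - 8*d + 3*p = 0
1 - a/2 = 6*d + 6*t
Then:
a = 5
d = -21/4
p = -24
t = 5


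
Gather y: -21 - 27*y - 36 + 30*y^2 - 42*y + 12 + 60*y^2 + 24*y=90*y^2 - 45*y - 45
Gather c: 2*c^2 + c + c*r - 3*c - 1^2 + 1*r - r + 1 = 2*c^2 + c*(r - 2)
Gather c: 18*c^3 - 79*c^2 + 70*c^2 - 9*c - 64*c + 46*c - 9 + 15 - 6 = 18*c^3 - 9*c^2 - 27*c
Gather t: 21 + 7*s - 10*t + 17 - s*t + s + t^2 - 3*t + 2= 8*s + t^2 + t*(-s - 13) + 40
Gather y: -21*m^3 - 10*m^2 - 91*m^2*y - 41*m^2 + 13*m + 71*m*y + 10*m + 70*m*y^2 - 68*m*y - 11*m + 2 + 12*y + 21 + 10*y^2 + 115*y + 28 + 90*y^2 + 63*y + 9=-21*m^3 - 51*m^2 + 12*m + y^2*(70*m + 100) + y*(-91*m^2 + 3*m + 190) + 60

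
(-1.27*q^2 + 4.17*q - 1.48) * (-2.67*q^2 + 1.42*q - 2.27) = 3.3909*q^4 - 12.9373*q^3 + 12.7559*q^2 - 11.5675*q + 3.3596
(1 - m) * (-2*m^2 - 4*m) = 2*m^3 + 2*m^2 - 4*m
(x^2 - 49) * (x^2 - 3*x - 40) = x^4 - 3*x^3 - 89*x^2 + 147*x + 1960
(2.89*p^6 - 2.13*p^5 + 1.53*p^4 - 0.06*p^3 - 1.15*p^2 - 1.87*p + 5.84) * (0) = 0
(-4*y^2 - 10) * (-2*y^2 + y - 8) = 8*y^4 - 4*y^3 + 52*y^2 - 10*y + 80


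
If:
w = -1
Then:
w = -1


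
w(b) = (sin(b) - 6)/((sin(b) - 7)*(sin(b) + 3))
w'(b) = -(sin(b) - 6)*cos(b)/((sin(b) - 7)*(sin(b) + 3)^2) + cos(b)/((sin(b) - 7)*(sin(b) + 3)) - (sin(b) - 6)*cos(b)/((sin(b) - 7)^2*(sin(b) + 3))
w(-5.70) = 0.24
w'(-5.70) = -0.06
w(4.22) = 0.41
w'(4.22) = 0.10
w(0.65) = 0.23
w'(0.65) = -0.06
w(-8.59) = 0.39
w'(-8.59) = 0.12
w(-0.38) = 0.33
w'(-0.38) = -0.12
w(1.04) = 0.22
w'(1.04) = -0.03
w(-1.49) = 0.44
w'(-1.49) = -0.02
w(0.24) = 0.26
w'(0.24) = -0.09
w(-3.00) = 0.30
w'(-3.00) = 0.11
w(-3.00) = 0.30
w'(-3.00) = 0.11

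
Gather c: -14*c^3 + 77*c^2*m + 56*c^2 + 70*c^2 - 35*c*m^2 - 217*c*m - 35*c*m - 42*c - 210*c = -14*c^3 + c^2*(77*m + 126) + c*(-35*m^2 - 252*m - 252)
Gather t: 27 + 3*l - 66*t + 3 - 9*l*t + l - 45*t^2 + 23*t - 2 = 4*l - 45*t^2 + t*(-9*l - 43) + 28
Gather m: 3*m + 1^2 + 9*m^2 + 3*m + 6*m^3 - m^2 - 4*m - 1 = 6*m^3 + 8*m^2 + 2*m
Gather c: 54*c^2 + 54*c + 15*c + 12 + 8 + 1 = 54*c^2 + 69*c + 21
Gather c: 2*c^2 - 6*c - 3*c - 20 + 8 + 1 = 2*c^2 - 9*c - 11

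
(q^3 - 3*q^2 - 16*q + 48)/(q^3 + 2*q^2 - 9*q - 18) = (q^2 - 16)/(q^2 + 5*q + 6)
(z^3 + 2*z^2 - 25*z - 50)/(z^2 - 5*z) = z + 7 + 10/z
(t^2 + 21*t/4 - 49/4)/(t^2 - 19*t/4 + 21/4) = (t + 7)/(t - 3)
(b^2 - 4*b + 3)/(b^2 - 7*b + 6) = (b - 3)/(b - 6)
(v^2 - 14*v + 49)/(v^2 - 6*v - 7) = (v - 7)/(v + 1)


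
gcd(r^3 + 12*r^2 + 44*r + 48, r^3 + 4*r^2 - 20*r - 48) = r^2 + 8*r + 12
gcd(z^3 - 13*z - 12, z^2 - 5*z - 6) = z + 1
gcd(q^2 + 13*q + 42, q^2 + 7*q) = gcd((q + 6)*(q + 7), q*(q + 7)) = q + 7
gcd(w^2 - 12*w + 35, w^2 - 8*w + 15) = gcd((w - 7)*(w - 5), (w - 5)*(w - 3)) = w - 5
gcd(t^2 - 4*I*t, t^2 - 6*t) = t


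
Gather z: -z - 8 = -z - 8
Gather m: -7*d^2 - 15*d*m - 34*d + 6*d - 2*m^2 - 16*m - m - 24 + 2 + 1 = -7*d^2 - 28*d - 2*m^2 + m*(-15*d - 17) - 21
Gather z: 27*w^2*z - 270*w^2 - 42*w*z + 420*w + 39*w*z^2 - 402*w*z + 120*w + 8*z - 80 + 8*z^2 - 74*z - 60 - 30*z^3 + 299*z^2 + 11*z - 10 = -270*w^2 + 540*w - 30*z^3 + z^2*(39*w + 307) + z*(27*w^2 - 444*w - 55) - 150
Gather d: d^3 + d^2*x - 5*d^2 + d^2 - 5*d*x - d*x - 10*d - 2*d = d^3 + d^2*(x - 4) + d*(-6*x - 12)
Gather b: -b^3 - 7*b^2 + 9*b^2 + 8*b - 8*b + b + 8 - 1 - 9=-b^3 + 2*b^2 + b - 2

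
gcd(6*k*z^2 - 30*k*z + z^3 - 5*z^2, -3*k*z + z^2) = z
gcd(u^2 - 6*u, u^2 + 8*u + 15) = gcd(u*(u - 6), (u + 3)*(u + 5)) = 1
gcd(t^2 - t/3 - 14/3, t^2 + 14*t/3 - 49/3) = t - 7/3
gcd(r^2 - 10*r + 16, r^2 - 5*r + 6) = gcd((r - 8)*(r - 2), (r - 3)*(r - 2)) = r - 2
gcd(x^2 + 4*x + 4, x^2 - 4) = x + 2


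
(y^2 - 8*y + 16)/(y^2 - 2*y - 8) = (y - 4)/(y + 2)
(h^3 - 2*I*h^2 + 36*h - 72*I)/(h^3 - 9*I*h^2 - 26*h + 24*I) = (h^2 + 36)/(h^2 - 7*I*h - 12)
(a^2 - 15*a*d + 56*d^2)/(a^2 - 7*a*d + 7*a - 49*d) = (a - 8*d)/(a + 7)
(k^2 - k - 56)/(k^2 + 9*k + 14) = (k - 8)/(k + 2)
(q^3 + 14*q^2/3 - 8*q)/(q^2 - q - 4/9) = 3*q*(q + 6)/(3*q + 1)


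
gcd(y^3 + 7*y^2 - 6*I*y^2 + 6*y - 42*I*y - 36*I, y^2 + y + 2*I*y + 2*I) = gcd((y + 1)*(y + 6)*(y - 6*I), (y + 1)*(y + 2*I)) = y + 1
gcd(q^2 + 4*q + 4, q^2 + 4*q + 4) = q^2 + 4*q + 4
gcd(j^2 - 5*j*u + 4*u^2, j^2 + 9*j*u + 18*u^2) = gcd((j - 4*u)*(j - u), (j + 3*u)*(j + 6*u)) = 1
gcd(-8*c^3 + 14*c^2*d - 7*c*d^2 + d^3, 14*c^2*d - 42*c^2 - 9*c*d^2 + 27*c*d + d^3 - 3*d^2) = 2*c - d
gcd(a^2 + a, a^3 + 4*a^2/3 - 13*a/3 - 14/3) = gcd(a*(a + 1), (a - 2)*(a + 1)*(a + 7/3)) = a + 1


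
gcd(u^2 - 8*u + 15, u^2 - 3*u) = u - 3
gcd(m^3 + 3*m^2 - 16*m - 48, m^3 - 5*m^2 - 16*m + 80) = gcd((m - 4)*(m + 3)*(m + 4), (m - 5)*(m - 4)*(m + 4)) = m^2 - 16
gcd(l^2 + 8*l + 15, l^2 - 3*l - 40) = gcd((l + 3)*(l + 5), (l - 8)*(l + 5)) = l + 5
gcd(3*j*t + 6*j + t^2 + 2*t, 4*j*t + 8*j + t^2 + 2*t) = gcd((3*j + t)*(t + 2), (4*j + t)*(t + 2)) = t + 2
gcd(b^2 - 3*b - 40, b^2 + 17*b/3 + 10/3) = b + 5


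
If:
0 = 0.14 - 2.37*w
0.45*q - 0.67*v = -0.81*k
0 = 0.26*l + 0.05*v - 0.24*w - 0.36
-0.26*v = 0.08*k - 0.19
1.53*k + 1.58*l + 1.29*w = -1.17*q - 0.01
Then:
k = 3.35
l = 1.50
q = -6.47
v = -0.30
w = 0.06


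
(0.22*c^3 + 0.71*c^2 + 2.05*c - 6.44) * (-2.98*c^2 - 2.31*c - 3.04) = -0.6556*c^5 - 2.624*c^4 - 8.4179*c^3 + 12.2973*c^2 + 8.6444*c + 19.5776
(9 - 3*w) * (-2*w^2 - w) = 6*w^3 - 15*w^2 - 9*w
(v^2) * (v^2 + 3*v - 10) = v^4 + 3*v^3 - 10*v^2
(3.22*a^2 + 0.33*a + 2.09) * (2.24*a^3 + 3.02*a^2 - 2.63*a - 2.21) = 7.2128*a^5 + 10.4636*a^4 - 2.7904*a^3 - 1.6723*a^2 - 6.226*a - 4.6189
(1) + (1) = 2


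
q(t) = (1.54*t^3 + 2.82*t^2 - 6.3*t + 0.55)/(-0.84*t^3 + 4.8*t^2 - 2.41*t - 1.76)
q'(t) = (2.52*t^2 - 9.6*t + 2.41)*(1.54*t^3 + 2.82*t^2 - 6.3*t + 0.55)/(-0.84*t^3 + 4.8*t^2 - 2.41*t - 1.76)^2 + (4.62*t^2 + 5.64*t - 6.3)/(-0.84*t^3 + 4.8*t^2 - 2.41*t - 1.76) = (4.44089209850063e-16*t^5 + 9.7608*t^4 - 18.0068*t^3 + 16.6986*t^2 - 15.2064*t + 12.4135)/(0.7056*t^6 - 8.064*t^5 + 27.0888*t^4 - 20.1792*t^3 - 11.0879*t^2 + 8.4832*t + 3.0976)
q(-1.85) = 0.50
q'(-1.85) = 0.55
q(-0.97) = 1.35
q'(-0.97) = 1.98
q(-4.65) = -0.32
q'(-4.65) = 0.17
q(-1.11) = 1.12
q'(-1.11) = 1.40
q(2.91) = 3.94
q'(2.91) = 2.93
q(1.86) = 1.71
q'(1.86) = 1.74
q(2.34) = 2.58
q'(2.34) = 1.97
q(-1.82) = 0.51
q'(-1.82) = 0.56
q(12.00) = -3.78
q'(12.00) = 0.28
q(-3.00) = 0.05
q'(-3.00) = 0.29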